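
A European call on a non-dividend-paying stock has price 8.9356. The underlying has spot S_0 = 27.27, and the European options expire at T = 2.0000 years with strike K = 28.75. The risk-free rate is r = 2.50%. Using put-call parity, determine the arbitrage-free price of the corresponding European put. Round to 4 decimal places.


Put-call parity: C - P = S_0 * exp(-qT) - K * exp(-rT).
S_0 * exp(-qT) = 27.2700 * 1.00000000 = 27.27000000
K * exp(-rT) = 28.7500 * 0.95122942 = 27.34784595
P = C - S*exp(-qT) + K*exp(-rT)
P = 8.9356 - 27.27000000 + 27.34784595 = 9.0134

Answer: Put price = 9.0134


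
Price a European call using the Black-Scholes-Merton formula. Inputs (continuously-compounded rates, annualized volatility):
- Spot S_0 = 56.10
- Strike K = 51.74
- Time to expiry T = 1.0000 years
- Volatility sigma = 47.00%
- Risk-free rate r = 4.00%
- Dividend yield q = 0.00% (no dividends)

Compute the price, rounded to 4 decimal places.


d1 = (ln(S/K) + (r - q + 0.5*sigma^2) * T) / (sigma * sqrt(T)) = 0.49224391
d2 = d1 - sigma * sqrt(T) = 0.02224391
exp(-rT) = 0.96078944; exp(-qT) = 1.00000000
C = S_0 * exp(-qT) * N(d1) - K * exp(-rT) * N(d2)
N(d1) = 0.68872654; N(d2) = 0.50887330
C = 56.1000 * 1.00000000 * 0.68872654 - 51.7400 * 0.96078944 * 0.50887330 = 13.3408

Answer: Price = 13.3408


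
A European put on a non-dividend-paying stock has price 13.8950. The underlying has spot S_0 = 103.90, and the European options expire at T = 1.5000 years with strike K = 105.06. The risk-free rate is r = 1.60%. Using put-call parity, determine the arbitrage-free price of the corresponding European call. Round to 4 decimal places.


Answer: Call price = 15.2264

Derivation:
Put-call parity: C - P = S_0 * exp(-qT) - K * exp(-rT).
S_0 * exp(-qT) = 103.9000 * 1.00000000 = 103.90000000
K * exp(-rT) = 105.0600 * 0.97628571 = 102.56857667
C = P + S*exp(-qT) - K*exp(-rT)
C = 13.8950 + 103.90000000 - 102.56857667 = 15.2264


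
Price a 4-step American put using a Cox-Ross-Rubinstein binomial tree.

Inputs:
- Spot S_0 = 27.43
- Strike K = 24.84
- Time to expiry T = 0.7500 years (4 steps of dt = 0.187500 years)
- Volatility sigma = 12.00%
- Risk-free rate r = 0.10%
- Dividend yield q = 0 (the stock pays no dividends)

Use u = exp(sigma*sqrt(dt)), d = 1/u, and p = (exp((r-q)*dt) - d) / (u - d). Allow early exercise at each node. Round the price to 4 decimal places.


dt = T/N = 0.187500
u = exp(sigma*sqrt(dt)) = 1.053335; d = 1/u = 0.949365
p = (exp((r-q)*dt) - d) / (u - d) = 0.488816
Discount per step: exp(-r*dt) = 0.999813
Stock lattice S(k, i) with i counting down-moves:
  k=0: S(0,0) = 27.4300
  k=1: S(1,0) = 28.8930; S(1,1) = 26.0411
  k=2: S(2,0) = 30.4340; S(2,1) = 27.4300; S(2,2) = 24.7225
  k=3: S(3,0) = 32.0572; S(3,1) = 28.8930; S(3,2) = 26.0411; S(3,3) = 23.4707
  k=4: S(4,0) = 33.7670; S(4,1) = 30.4340; S(4,2) = 27.4300; S(4,3) = 24.7225; S(4,4) = 22.2823
Terminal payoffs V(N, i) = max(K - S_T, 0):
  V(4,0) = 0.000000; V(4,1) = 0.000000; V(4,2) = 0.000000; V(4,3) = 0.117488; V(4,4) = 2.557732
Backward induction: V(k, i) = exp(-r*dt) * [p * V(k+1, i) + (1-p) * V(k+1, i+1)]; then take max(V_cont, immediate exercise) for American.
  V(3,0) = exp(-r*dt) * [p*0.000000 + (1-p)*0.000000] = 0.000000; exercise = 0.000000; V(3,0) = max -> 0.000000
  V(3,1) = exp(-r*dt) * [p*0.000000 + (1-p)*0.000000] = 0.000000; exercise = 0.000000; V(3,1) = max -> 0.000000
  V(3,2) = exp(-r*dt) * [p*0.000000 + (1-p)*0.117488] = 0.060047; exercise = 0.000000; V(3,2) = max -> 0.060047
  V(3,3) = exp(-r*dt) * [p*0.117488 + (1-p)*2.557732] = 1.364645; exercise = 1.369302; V(3,3) = max -> 1.369302
  V(2,0) = exp(-r*dt) * [p*0.000000 + (1-p)*0.000000] = 0.000000; exercise = 0.000000; V(2,0) = max -> 0.000000
  V(2,1) = exp(-r*dt) * [p*0.000000 + (1-p)*0.060047] = 0.030689; exercise = 0.000000; V(2,1) = max -> 0.030689
  V(2,2) = exp(-r*dt) * [p*0.060047 + (1-p)*1.369302] = 0.729180; exercise = 0.117488; V(2,2) = max -> 0.729180
  V(1,0) = exp(-r*dt) * [p*0.000000 + (1-p)*0.030689] = 0.015685; exercise = 0.000000; V(1,0) = max -> 0.015685
  V(1,1) = exp(-r*dt) * [p*0.030689 + (1-p)*0.729180] = 0.387674; exercise = 0.000000; V(1,1) = max -> 0.387674
  V(0,0) = exp(-r*dt) * [p*0.015685 + (1-p)*0.387674] = 0.205801; exercise = 0.000000; V(0,0) = max -> 0.205801

Answer: Price = V(0,0) = 0.2058


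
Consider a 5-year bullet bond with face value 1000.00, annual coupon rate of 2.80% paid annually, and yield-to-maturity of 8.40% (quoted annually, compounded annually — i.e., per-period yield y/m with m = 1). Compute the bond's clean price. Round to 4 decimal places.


Answer: Price = 778.7458

Derivation:
Coupon per period c = face * coupon_rate / m = 28.000000
Periods per year m = 1; per-period yield y/m = 0.084000
Number of cashflows N = 5
Cashflows (t years, CF_t, discount factor 1/(1+y/m)^(m*t), PV):
  t = 1.0000: CF_t = 28.000000, DF = 0.922509, PV = 25.830258
  t = 2.0000: CF_t = 28.000000, DF = 0.851023, PV = 23.828652
  t = 3.0000: CF_t = 28.000000, DF = 0.785077, PV = 21.982151
  t = 4.0000: CF_t = 28.000000, DF = 0.724241, PV = 20.278737
  t = 5.0000: CF_t = 1028.000000, DF = 0.668119, PV = 686.825963
Price P = sum_t PV_t = 778.745761


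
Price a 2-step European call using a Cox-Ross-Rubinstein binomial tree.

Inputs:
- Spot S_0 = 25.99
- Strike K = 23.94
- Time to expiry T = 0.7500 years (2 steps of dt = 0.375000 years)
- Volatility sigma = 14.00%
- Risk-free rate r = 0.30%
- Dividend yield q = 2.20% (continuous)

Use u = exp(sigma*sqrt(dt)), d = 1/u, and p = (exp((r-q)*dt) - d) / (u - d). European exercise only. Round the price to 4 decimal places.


dt = T/N = 0.375000
u = exp(sigma*sqrt(dt)) = 1.089514; d = 1/u = 0.917840
p = (exp((r-q)*dt) - d) / (u - d) = 0.437225
Discount per step: exp(-r*dt) = 0.998876
Stock lattice S(k, i) with i counting down-moves:
  k=0: S(0,0) = 25.9900
  k=1: S(1,0) = 28.3165; S(1,1) = 23.8547
  k=2: S(2,0) = 30.8512; S(2,1) = 25.9900; S(2,2) = 21.8948
Terminal payoffs V(N, i) = max(S_T - K, 0):
  V(2,0) = 6.911215; V(2,1) = 2.050000; V(2,2) = 0.000000
Backward induction: V(k, i) = exp(-r*dt) * [p * V(k+1, i) + (1-p) * V(k+1, i+1)].
  V(1,0) = exp(-r*dt) * [p*6.911215 + (1-p)*2.050000] = 4.170748
  V(1,1) = exp(-r*dt) * [p*2.050000 + (1-p)*0.000000] = 0.895303
  V(0,0) = exp(-r*dt) * [p*4.170748 + (1-p)*0.895303] = 2.324791

Answer: Price = V(0,0) = 2.3248


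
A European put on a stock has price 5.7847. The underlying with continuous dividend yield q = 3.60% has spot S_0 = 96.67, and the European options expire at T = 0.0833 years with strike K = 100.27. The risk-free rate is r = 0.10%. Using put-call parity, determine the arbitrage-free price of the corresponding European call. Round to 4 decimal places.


Put-call parity: C - P = S_0 * exp(-qT) - K * exp(-rT).
S_0 * exp(-qT) = 96.6700 * 0.99700569 = 96.38054024
K * exp(-rT) = 100.2700 * 0.99991670 = 100.26164786
C = P + S*exp(-qT) - K*exp(-rT)
C = 5.7847 + 96.38054024 - 100.26164786 = 1.9036

Answer: Call price = 1.9036


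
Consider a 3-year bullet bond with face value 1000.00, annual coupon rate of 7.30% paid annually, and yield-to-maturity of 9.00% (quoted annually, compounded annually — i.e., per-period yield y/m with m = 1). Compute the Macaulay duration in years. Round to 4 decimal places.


Answer: Macaulay duration = 2.7958 years

Derivation:
Coupon per period c = face * coupon_rate / m = 73.000000
Periods per year m = 1; per-period yield y/m = 0.090000
Number of cashflows N = 3
Cashflows (t years, CF_t, discount factor 1/(1+y/m)^(m*t), PV):
  t = 1.0000: CF_t = 73.000000, DF = 0.917431, PV = 66.972477
  t = 2.0000: CF_t = 73.000000, DF = 0.841680, PV = 61.442640
  t = 3.0000: CF_t = 1073.000000, DF = 0.772183, PV = 828.552874
Price P = sum_t PV_t = 956.967991
Macaulay numerator sum_t t * PV_t:
  t * PV_t at t = 1.0000: 66.972477
  t * PV_t at t = 2.0000: 122.885279
  t * PV_t at t = 3.0000: 2485.658622
Macaulay duration D = (sum_t t * PV_t) / P = 2675.516378 / 956.967991 = 2.795826


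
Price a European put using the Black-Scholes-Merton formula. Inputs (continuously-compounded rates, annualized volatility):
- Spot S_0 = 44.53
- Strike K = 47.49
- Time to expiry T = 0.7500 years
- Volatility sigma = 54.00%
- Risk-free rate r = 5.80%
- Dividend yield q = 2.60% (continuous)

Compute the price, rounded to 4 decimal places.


Answer: Price = 9.1693

Derivation:
d1 = (ln(S/K) + (r - q + 0.5*sigma^2) * T) / (sigma * sqrt(T)) = 0.14753215
d2 = d1 - sigma * sqrt(T) = -0.32012157
exp(-rT) = 0.95743255; exp(-qT) = 0.98068890
P = K * exp(-rT) * N(-d2) - S_0 * exp(-qT) * N(-d1)
N(-d1) = 0.44135600; N(-d2) = 0.62556191
P = 47.4900 * 0.95743255 * 0.62556191 - 44.5300 * 0.98068890 * 0.44135600 = 9.1693


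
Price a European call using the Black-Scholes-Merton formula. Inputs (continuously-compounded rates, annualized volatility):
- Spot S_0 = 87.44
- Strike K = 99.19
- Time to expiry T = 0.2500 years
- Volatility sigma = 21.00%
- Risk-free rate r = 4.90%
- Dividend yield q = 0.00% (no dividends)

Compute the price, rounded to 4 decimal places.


d1 = (ln(S/K) + (r - q + 0.5*sigma^2) * T) / (sigma * sqrt(T)) = -1.03163675
d2 = d1 - sigma * sqrt(T) = -1.13663675
exp(-rT) = 0.98782473; exp(-qT) = 1.00000000
C = S_0 * exp(-qT) * N(d1) - K * exp(-rT) * N(d2)
N(d1) = 0.15112116; N(d2) = 0.12784508
C = 87.4400 * 1.00000000 * 0.15112116 - 99.1900 * 0.98782473 * 0.12784508 = 0.6875

Answer: Price = 0.6875


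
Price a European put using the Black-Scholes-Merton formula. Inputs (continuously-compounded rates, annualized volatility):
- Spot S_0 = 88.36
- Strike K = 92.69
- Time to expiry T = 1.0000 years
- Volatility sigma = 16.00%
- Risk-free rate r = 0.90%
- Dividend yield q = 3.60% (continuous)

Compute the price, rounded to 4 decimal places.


Answer: Price = 9.5630

Derivation:
d1 = (ln(S/K) + (r - q + 0.5*sigma^2) * T) / (sigma * sqrt(T)) = -0.38775758
d2 = d1 - sigma * sqrt(T) = -0.54775758
exp(-rT) = 0.99104038; exp(-qT) = 0.96464029
P = K * exp(-rT) * N(-d2) - S_0 * exp(-qT) * N(-d1)
N(-d1) = 0.65090228; N(-d2) = 0.70807082
P = 92.6900 * 0.99104038 * 0.70807082 - 88.3600 * 0.96464029 * 0.65090228 = 9.5630


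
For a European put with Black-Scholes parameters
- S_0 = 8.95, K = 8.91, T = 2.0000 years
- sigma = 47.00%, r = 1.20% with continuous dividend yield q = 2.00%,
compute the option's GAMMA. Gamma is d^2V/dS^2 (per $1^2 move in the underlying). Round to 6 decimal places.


d1 = 0.3150074816; d2 = -0.3496728927
phi(d1) = 0.3796318203; exp(-qT) = 0.9607894392; exp(-rT) = 0.9762857098
Gamma = exp(-qT) * phi(d1) / (S * sigma * sqrt(T)) = 0.9607894392 * 0.3796318203 / (8.9500 * 0.4700 * 1.4142135624) = 0.061313

Answer: Gamma = 0.061313


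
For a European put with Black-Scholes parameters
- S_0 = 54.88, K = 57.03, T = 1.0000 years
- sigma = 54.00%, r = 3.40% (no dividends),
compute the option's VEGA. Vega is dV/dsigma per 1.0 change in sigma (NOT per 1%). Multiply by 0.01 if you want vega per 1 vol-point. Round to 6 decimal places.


d1 = 0.2617991449; d2 = -0.2782008551
phi(d1) = 0.3855023734; exp(-qT) = 1.0000000000; exp(-rT) = 0.9665715046
Vega = S * exp(-qT) * phi(d1) * sqrt(T) = 54.8800 * 1.0000000000 * 0.3855023734 * 1.0000000000 = 21.156370

Answer: Vega = 21.156370


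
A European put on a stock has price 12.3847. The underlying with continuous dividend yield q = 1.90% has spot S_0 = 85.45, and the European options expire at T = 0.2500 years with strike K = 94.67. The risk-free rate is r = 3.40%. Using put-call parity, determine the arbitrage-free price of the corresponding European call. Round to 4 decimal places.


Answer: Call price = 3.5611

Derivation:
Put-call parity: C - P = S_0 * exp(-qT) - K * exp(-rT).
S_0 * exp(-qT) = 85.4500 * 0.99526126 = 85.04507496
K * exp(-rT) = 94.6700 * 0.99153602 = 93.86871528
C = P + S*exp(-qT) - K*exp(-rT)
C = 12.3847 + 85.04507496 - 93.86871528 = 3.5611


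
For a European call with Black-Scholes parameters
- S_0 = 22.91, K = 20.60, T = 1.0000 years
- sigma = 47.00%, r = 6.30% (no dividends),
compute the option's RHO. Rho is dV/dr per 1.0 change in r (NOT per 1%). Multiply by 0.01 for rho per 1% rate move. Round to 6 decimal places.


Answer: Rho = 10.634509

Derivation:
d1 = 0.5951753631; d2 = 0.1251753631
phi(d1) = 0.3341867236; exp(-qT) = 1.0000000000; exp(-rT) = 0.9389434737
N(d2) = 0.5498076394
Rho = K*T*exp(-rT)*N(d2) = 20.6000 * 1.0000 * 0.9389434737 * 0.5498076394 = 10.634509


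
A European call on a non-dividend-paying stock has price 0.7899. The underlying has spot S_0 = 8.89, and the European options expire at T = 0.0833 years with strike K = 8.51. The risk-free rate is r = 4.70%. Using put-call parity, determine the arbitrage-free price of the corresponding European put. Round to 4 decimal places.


Answer: Put price = 0.3766

Derivation:
Put-call parity: C - P = S_0 * exp(-qT) - K * exp(-rT).
S_0 * exp(-qT) = 8.8900 * 1.00000000 = 8.89000000
K * exp(-rT) = 8.5100 * 0.99609255 = 8.47674763
P = C - S*exp(-qT) + K*exp(-rT)
P = 0.7899 - 8.89000000 + 8.47674763 = 0.3766


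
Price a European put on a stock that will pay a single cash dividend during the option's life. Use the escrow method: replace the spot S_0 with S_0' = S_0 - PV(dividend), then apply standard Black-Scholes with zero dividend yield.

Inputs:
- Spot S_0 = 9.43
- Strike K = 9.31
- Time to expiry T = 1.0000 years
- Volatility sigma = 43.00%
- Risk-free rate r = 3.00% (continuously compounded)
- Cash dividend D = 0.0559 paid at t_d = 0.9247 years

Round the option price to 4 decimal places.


Answer: Price = 1.4024

Derivation:
PV(D) = D * exp(-r * t_d) = 0.0559 * 0.97264025 = 0.05437059
S_0' = S_0 - PV(D) = 9.4300 - 0.05437059 = 9.37562941
d1 = (ln(S_0'/K) + (r + sigma^2/2)*T) / (sigma*sqrt(T)) = 0.30110376
d2 = d1 - sigma*sqrt(T) = -0.12889624
exp(-rT) = 0.97044553
N(-d1) = 0.38166769; N(-d2) = 0.55128013
P = K * exp(-rT) * N(-d2) - S_0' * N(-d1) = 9.3100 * 0.97044553 * 0.55128013 - 9.37562941 * 0.38166769 = 1.4024


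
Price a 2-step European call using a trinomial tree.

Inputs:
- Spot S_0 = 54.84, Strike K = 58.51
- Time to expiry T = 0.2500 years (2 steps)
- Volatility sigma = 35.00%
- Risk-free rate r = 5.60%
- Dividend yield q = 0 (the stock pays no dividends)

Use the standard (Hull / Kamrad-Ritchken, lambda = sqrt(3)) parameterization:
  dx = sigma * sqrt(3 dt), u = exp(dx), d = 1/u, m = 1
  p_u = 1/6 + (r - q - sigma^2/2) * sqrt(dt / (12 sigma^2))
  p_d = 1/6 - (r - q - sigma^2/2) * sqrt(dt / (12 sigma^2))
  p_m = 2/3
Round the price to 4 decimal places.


Answer: Price = V(0,0) = 2.7399

Derivation:
dt = T/N = 0.125000; dx = sigma*sqrt(3*dt) = 0.214330
u = exp(dx) = 1.239032; d = 1/u = 0.807082
p_u = 0.165136, p_m = 0.666667, p_d = 0.168198
Discount per step: exp(-r*dt) = 0.993024
Stock lattice S(k, j) with j the centered position index:
  k=0: S(0,+0) = 54.8400
  k=1: S(1,-1) = 44.2604; S(1,+0) = 54.8400; S(1,+1) = 67.9485
  k=2: S(2,-2) = 35.7217; S(2,-1) = 44.2604; S(2,+0) = 54.8400; S(2,+1) = 67.9485; S(2,+2) = 84.1904
Terminal payoffs V(N, j) = max(S_T - K, 0):
  V(2,-2) = 0.000000; V(2,-1) = 0.000000; V(2,+0) = 0.000000; V(2,+1) = 9.438510; V(2,+2) = 25.680371
Backward induction: V(k, j) = exp(-r*dt) * [p_u * V(k+1, j+1) + p_m * V(k+1, j) + p_d * V(k+1, j-1)]
  V(1,-1) = exp(-r*dt) * [p_u*0.000000 + p_m*0.000000 + p_d*0.000000] = 0.000000
  V(1,+0) = exp(-r*dt) * [p_u*9.438510 + p_m*0.000000 + p_d*0.000000] = 1.547763
  V(1,+1) = exp(-r*dt) * [p_u*25.680371 + p_m*9.438510 + p_d*0.000000] = 10.459613
  V(0,+0) = exp(-r*dt) * [p_u*10.459613 + p_m*1.547763 + p_d*0.000000] = 2.739852


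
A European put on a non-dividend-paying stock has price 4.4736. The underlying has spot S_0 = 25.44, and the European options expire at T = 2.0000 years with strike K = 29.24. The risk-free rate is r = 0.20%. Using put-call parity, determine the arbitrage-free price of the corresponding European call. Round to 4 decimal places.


Answer: Call price = 0.7903

Derivation:
Put-call parity: C - P = S_0 * exp(-qT) - K * exp(-rT).
S_0 * exp(-qT) = 25.4400 * 1.00000000 = 25.44000000
K * exp(-rT) = 29.2400 * 0.99600799 = 29.12327361
C = P + S*exp(-qT) - K*exp(-rT)
C = 4.4736 + 25.44000000 - 29.12327361 = 0.7903


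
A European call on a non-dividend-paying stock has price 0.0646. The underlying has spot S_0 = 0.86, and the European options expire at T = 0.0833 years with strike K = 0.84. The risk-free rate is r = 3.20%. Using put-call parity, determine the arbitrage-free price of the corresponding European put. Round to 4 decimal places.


Put-call parity: C - P = S_0 * exp(-qT) - K * exp(-rT).
S_0 * exp(-qT) = 0.8600 * 1.00000000 = 0.86000000
K * exp(-rT) = 0.8400 * 0.99733795 = 0.83776388
P = C - S*exp(-qT) + K*exp(-rT)
P = 0.0646 - 0.86000000 + 0.83776388 = 0.0424

Answer: Put price = 0.0424


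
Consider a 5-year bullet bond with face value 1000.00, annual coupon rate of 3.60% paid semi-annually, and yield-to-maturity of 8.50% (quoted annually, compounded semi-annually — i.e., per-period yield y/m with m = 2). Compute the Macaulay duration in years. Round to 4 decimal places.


Answer: Macaulay duration = 4.5656 years

Derivation:
Coupon per period c = face * coupon_rate / m = 18.000000
Periods per year m = 2; per-period yield y/m = 0.042500
Number of cashflows N = 10
Cashflows (t years, CF_t, discount factor 1/(1+y/m)^(m*t), PV):
  t = 0.5000: CF_t = 18.000000, DF = 0.959233, PV = 17.266187
  t = 1.0000: CF_t = 18.000000, DF = 0.920127, PV = 16.562290
  t = 1.5000: CF_t = 18.000000, DF = 0.882616, PV = 15.887088
  t = 2.0000: CF_t = 18.000000, DF = 0.846634, PV = 15.239413
  t = 2.5000: CF_t = 18.000000, DF = 0.812119, PV = 14.618142
  t = 3.0000: CF_t = 18.000000, DF = 0.779011, PV = 14.022199
  t = 3.5000: CF_t = 18.000000, DF = 0.747253, PV = 13.450551
  t = 4.0000: CF_t = 18.000000, DF = 0.716789, PV = 12.902207
  t = 4.5000: CF_t = 18.000000, DF = 0.687568, PV = 12.376217
  t = 5.0000: CF_t = 1018.000000, DF = 0.659537, PV = 671.408974
Price P = sum_t PV_t = 803.733268
Macaulay numerator sum_t t * PV_t:
  t * PV_t at t = 0.5000: 8.633094
  t * PV_t at t = 1.0000: 16.562290
  t * PV_t at t = 1.5000: 23.830633
  t * PV_t at t = 2.0000: 30.478827
  t * PV_t at t = 2.5000: 36.545356
  t * PV_t at t = 3.0000: 42.066597
  t * PV_t at t = 3.5000: 47.076927
  t * PV_t at t = 4.0000: 51.608827
  t * PV_t at t = 4.5000: 55.692979
  t * PV_t at t = 5.0000: 3357.044869
Macaulay duration D = (sum_t t * PV_t) / P = 3669.540397 / 803.733268 = 4.565620


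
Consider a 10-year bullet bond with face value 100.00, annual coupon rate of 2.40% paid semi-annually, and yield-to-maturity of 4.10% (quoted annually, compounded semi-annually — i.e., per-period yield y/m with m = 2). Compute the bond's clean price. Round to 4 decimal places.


Answer: Price = 86.1681

Derivation:
Coupon per period c = face * coupon_rate / m = 1.200000
Periods per year m = 2; per-period yield y/m = 0.020500
Number of cashflows N = 20
Cashflows (t years, CF_t, discount factor 1/(1+y/m)^(m*t), PV):
  t = 0.5000: CF_t = 1.200000, DF = 0.979912, PV = 1.175894
  t = 1.0000: CF_t = 1.200000, DF = 0.960227, PV = 1.152273
  t = 1.5000: CF_t = 1.200000, DF = 0.940938, PV = 1.129126
  t = 2.0000: CF_t = 1.200000, DF = 0.922036, PV = 1.106443
  t = 2.5000: CF_t = 1.200000, DF = 0.903514, PV = 1.084217
  t = 3.0000: CF_t = 1.200000, DF = 0.885364, PV = 1.062437
  t = 3.5000: CF_t = 1.200000, DF = 0.867579, PV = 1.041095
  t = 4.0000: CF_t = 1.200000, DF = 0.850151, PV = 1.020181
  t = 4.5000: CF_t = 1.200000, DF = 0.833073, PV = 0.999687
  t = 5.0000: CF_t = 1.200000, DF = 0.816338, PV = 0.979605
  t = 5.5000: CF_t = 1.200000, DF = 0.799939, PV = 0.959927
  t = 6.0000: CF_t = 1.200000, DF = 0.783870, PV = 0.940644
  t = 6.5000: CF_t = 1.200000, DF = 0.768123, PV = 0.921748
  t = 7.0000: CF_t = 1.200000, DF = 0.752693, PV = 0.903232
  t = 7.5000: CF_t = 1.200000, DF = 0.737573, PV = 0.885087
  t = 8.0000: CF_t = 1.200000, DF = 0.722756, PV = 0.867307
  t = 8.5000: CF_t = 1.200000, DF = 0.708237, PV = 0.849885
  t = 9.0000: CF_t = 1.200000, DF = 0.694010, PV = 0.832812
  t = 9.5000: CF_t = 1.200000, DF = 0.680069, PV = 0.816083
  t = 10.0000: CF_t = 101.200000, DF = 0.666407, PV = 67.440430
Price P = sum_t PV_t = 86.168112


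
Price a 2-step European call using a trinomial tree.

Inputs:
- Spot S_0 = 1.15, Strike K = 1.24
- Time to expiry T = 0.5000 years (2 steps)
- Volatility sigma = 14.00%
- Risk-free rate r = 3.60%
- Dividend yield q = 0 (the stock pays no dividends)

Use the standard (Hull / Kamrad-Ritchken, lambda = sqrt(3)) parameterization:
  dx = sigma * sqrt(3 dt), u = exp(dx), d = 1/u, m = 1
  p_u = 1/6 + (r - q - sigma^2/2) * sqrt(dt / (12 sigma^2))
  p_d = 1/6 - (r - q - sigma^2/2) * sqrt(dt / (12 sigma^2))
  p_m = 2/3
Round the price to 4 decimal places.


dt = T/N = 0.250000; dx = sigma*sqrt(3*dt) = 0.121244
u = exp(dx) = 1.128900; d = 1/u = 0.885818
p_u = 0.193678, p_m = 0.666667, p_d = 0.139655
Discount per step: exp(-r*dt) = 0.991040
Stock lattice S(k, j) with j the centered position index:
  k=0: S(0,+0) = 1.1500
  k=1: S(1,-1) = 1.0187; S(1,+0) = 1.1500; S(1,+1) = 1.2982
  k=2: S(2,-2) = 0.9024; S(2,-1) = 1.0187; S(2,+0) = 1.1500; S(2,+1) = 1.2982; S(2,+2) = 1.4656
Terminal payoffs V(N, j) = max(S_T - K, 0):
  V(2,-2) = 0.000000; V(2,-1) = 0.000000; V(2,+0) = 0.000000; V(2,+1) = 0.058235; V(2,+2) = 0.225577
Backward induction: V(k, j) = exp(-r*dt) * [p_u * V(k+1, j+1) + p_m * V(k+1, j) + p_d * V(k+1, j-1)]
  V(1,-1) = exp(-r*dt) * [p_u*0.000000 + p_m*0.000000 + p_d*0.000000] = 0.000000
  V(1,+0) = exp(-r*dt) * [p_u*0.058235 + p_m*0.000000 + p_d*0.000000] = 0.011178
  V(1,+1) = exp(-r*dt) * [p_u*0.225577 + p_m*0.058235 + p_d*0.000000] = 0.081773
  V(0,+0) = exp(-r*dt) * [p_u*0.081773 + p_m*0.011178 + p_d*0.000000] = 0.023081

Answer: Price = V(0,0) = 0.0231


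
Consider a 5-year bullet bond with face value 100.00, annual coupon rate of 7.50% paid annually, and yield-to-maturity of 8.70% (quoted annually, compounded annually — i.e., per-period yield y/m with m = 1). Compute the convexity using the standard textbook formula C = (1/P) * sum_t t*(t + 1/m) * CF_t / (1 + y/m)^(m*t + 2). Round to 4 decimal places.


Answer: Convexity = 20.9107

Derivation:
Coupon per period c = face * coupon_rate / m = 7.500000
Periods per year m = 1; per-period yield y/m = 0.087000
Number of cashflows N = 5
Cashflows (t years, CF_t, discount factor 1/(1+y/m)^(m*t), PV):
  t = 1.0000: CF_t = 7.500000, DF = 0.919963, PV = 6.899724
  t = 2.0000: CF_t = 7.500000, DF = 0.846332, PV = 6.347492
  t = 3.0000: CF_t = 7.500000, DF = 0.778595, PV = 5.839459
  t = 4.0000: CF_t = 7.500000, DF = 0.716278, PV = 5.372088
  t = 5.0000: CF_t = 107.500000, DF = 0.658950, PV = 70.837095
Price P = sum_t PV_t = 95.295858
Convexity numerator sum_t t*(t + 1/m) * CF_t / (1+y/m)^(m*t + 2):
  t = 1.0000: term = 11.678918
  t = 2.0000: term = 32.232526
  t = 3.0000: term = 59.305475
  t = 4.0000: term = 90.931424
  t = 5.0000: term = 1798.551634
Convexity = (1/P) * sum = 1992.699978 / 95.295858 = 20.910667


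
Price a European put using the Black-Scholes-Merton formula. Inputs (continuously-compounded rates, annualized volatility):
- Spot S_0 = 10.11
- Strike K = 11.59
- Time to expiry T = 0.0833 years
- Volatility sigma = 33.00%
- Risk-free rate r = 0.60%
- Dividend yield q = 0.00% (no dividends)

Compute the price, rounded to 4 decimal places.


d1 = (ln(S/K) + (r - q + 0.5*sigma^2) * T) / (sigma * sqrt(T)) = -1.38153058
d2 = d1 - sigma * sqrt(T) = -1.47677432
exp(-rT) = 0.99950032; exp(-qT) = 1.00000000
P = K * exp(-rT) * N(-d2) - S_0 * exp(-qT) * N(-d1)
N(-d1) = 0.91644206; N(-d2) = 0.93013193
P = 11.5900 * 0.99950032 * 0.93013193 - 10.1100 * 1.00000000 * 0.91644206 = 1.5096

Answer: Price = 1.5096


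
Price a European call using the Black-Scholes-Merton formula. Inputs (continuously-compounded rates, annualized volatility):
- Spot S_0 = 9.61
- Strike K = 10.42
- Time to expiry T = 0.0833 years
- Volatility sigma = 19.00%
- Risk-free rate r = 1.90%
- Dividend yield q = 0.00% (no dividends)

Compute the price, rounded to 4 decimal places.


Answer: Price = 0.0181

Derivation:
d1 = (ln(S/K) + (r - q + 0.5*sigma^2) * T) / (sigma * sqrt(T)) = -1.41940871
d2 = d1 - sigma * sqrt(T) = -1.47424602
exp(-rT) = 0.99841855; exp(-qT) = 1.00000000
C = S_0 * exp(-qT) * N(d1) - K * exp(-rT) * N(d2)
N(d1) = 0.07788995; N(d2) = 0.07020768
C = 9.6100 * 1.00000000 * 0.07788995 - 10.4200 * 0.99841855 * 0.07020768 = 0.0181


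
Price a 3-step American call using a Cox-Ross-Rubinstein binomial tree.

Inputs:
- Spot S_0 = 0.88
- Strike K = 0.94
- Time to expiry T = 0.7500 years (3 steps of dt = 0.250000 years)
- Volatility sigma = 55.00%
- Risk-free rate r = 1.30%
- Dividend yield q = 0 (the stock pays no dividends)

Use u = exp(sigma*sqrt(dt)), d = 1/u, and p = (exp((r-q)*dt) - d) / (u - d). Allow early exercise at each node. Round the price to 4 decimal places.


Answer: Price = V(0,0) = 0.1585

Derivation:
dt = T/N = 0.250000
u = exp(sigma*sqrt(dt)) = 1.316531; d = 1/u = 0.759572
p = (exp((r-q)*dt) - d) / (u - d) = 0.437525
Discount per step: exp(-r*dt) = 0.996755
Stock lattice S(k, i) with i counting down-moves:
  k=0: S(0,0) = 0.8800
  k=1: S(1,0) = 1.1585; S(1,1) = 0.6684
  k=2: S(2,0) = 1.5253; S(2,1) = 0.8800; S(2,2) = 0.5077
  k=3: S(3,0) = 2.0081; S(3,1) = 1.1585; S(3,2) = 0.6684; S(3,3) = 0.3856
Terminal payoffs V(N, i) = max(S_T - K, 0):
  V(3,0) = 1.068055; V(3,1) = 0.218547; V(3,2) = 0.000000; V(3,3) = 0.000000
Backward induction: V(k, i) = exp(-r*dt) * [p * V(k+1, i) + (1-p) * V(k+1, i+1)]; then take max(V_cont, immediate exercise) for American.
  V(2,0) = exp(-r*dt) * [p*1.068055 + (1-p)*0.218547] = 0.588313; exercise = 0.585263; V(2,0) = max -> 0.588313
  V(2,1) = exp(-r*dt) * [p*0.218547 + (1-p)*0.000000] = 0.095309; exercise = 0.000000; V(2,1) = max -> 0.095309
  V(2,2) = exp(-r*dt) * [p*0.000000 + (1-p)*0.000000] = 0.000000; exercise = 0.000000; V(2,2) = max -> 0.000000
  V(1,0) = exp(-r*dt) * [p*0.588313 + (1-p)*0.095309] = 0.310001; exercise = 0.218547; V(1,0) = max -> 0.310001
  V(1,1) = exp(-r*dt) * [p*0.095309 + (1-p)*0.000000] = 0.041565; exercise = 0.000000; V(1,1) = max -> 0.041565
  V(0,0) = exp(-r*dt) * [p*0.310001 + (1-p)*0.041565] = 0.158497; exercise = 0.000000; V(0,0) = max -> 0.158497


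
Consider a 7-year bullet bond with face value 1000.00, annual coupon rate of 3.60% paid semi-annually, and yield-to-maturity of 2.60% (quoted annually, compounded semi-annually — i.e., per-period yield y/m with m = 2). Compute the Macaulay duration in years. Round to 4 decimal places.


Coupon per period c = face * coupon_rate / m = 18.000000
Periods per year m = 2; per-period yield y/m = 0.013000
Number of cashflows N = 14
Cashflows (t years, CF_t, discount factor 1/(1+y/m)^(m*t), PV):
  t = 0.5000: CF_t = 18.000000, DF = 0.987167, PV = 17.769003
  t = 1.0000: CF_t = 18.000000, DF = 0.974498, PV = 17.540970
  t = 1.5000: CF_t = 18.000000, DF = 0.961992, PV = 17.315864
  t = 2.0000: CF_t = 18.000000, DF = 0.949647, PV = 17.093647
  t = 2.5000: CF_t = 18.000000, DF = 0.937460, PV = 16.874281
  t = 3.0000: CF_t = 18.000000, DF = 0.925429, PV = 16.657731
  t = 3.5000: CF_t = 18.000000, DF = 0.913553, PV = 16.443959
  t = 4.0000: CF_t = 18.000000, DF = 0.901829, PV = 16.232931
  t = 4.5000: CF_t = 18.000000, DF = 0.890256, PV = 16.024611
  t = 5.0000: CF_t = 18.000000, DF = 0.878831, PV = 15.818965
  t = 5.5000: CF_t = 18.000000, DF = 0.867553, PV = 15.615957
  t = 6.0000: CF_t = 18.000000, DF = 0.856420, PV = 15.415555
  t = 6.5000: CF_t = 18.000000, DF = 0.845429, PV = 15.217724
  t = 7.0000: CF_t = 1018.000000, DF = 0.834580, PV = 849.602033
Price P = sum_t PV_t = 1063.623231
Macaulay numerator sum_t t * PV_t:
  t * PV_t at t = 0.5000: 8.884501
  t * PV_t at t = 1.0000: 17.540970
  t * PV_t at t = 1.5000: 25.973796
  t * PV_t at t = 2.0000: 34.187293
  t * PV_t at t = 2.5000: 42.185703
  t * PV_t at t = 3.0000: 49.973192
  t * PV_t at t = 3.5000: 57.553857
  t * PV_t at t = 4.0000: 64.931724
  t * PV_t at t = 4.5000: 72.110750
  t * PV_t at t = 5.0000: 79.094823
  t * PV_t at t = 5.5000: 85.887764
  t * PV_t at t = 6.0000: 92.493329
  t * PV_t at t = 6.5000: 98.915209
  t * PV_t at t = 7.0000: 5947.214231
Macaulay duration D = (sum_t t * PV_t) / P = 6676.947141 / 1063.623231 = 6.277549

Answer: Macaulay duration = 6.2775 years


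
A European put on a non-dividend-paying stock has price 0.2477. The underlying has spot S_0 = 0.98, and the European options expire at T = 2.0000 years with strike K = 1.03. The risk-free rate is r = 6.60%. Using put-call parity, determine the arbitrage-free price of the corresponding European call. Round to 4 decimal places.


Answer: Call price = 0.3251

Derivation:
Put-call parity: C - P = S_0 * exp(-qT) - K * exp(-rT).
S_0 * exp(-qT) = 0.9800 * 1.00000000 = 0.98000000
K * exp(-rT) = 1.0300 * 0.87634100 = 0.90263122
C = P + S*exp(-qT) - K*exp(-rT)
C = 0.2477 + 0.98000000 - 0.90263122 = 0.3251


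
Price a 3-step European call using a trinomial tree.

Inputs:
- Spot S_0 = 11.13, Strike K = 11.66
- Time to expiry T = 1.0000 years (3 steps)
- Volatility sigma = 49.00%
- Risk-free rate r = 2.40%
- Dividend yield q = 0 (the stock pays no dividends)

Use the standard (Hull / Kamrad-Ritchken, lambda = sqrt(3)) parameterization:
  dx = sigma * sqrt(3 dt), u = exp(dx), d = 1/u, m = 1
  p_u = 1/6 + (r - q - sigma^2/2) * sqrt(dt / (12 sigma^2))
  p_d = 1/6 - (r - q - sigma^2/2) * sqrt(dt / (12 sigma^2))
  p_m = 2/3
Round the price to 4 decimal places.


dt = T/N = 0.333333; dx = sigma*sqrt(3*dt) = 0.490000
u = exp(dx) = 1.632316; d = 1/u = 0.612626
p_u = 0.133997, p_m = 0.666667, p_d = 0.199337
Discount per step: exp(-r*dt) = 0.992032
Stock lattice S(k, j) with j the centered position index:
  k=0: S(0,+0) = 11.1300
  k=1: S(1,-1) = 6.8185; S(1,+0) = 11.1300; S(1,+1) = 18.1677
  k=2: S(2,-2) = 4.1772; S(2,-1) = 6.8185; S(2,+0) = 11.1300; S(2,+1) = 18.1677; S(2,+2) = 29.6554
  k=3: S(3,-3) = 2.5591; S(3,-2) = 4.1772; S(3,-1) = 6.8185; S(3,+0) = 11.1300; S(3,+1) = 18.1677; S(3,+2) = 29.6554; S(3,+3) = 48.4070
Terminal payoffs V(N, j) = max(S_T - K, 0):
  V(3,-3) = 0.000000; V(3,-2) = 0.000000; V(3,-1) = 0.000000; V(3,+0) = 0.000000; V(3,+1) = 6.507680; V(3,+2) = 17.995398; V(3,+3) = 36.746987
Backward induction: V(k, j) = exp(-r*dt) * [p_u * V(k+1, j+1) + p_m * V(k+1, j) + p_d * V(k+1, j-1)]
  V(2,-2) = exp(-r*dt) * [p_u*0.000000 + p_m*0.000000 + p_d*0.000000] = 0.000000
  V(2,-1) = exp(-r*dt) * [p_u*0.000000 + p_m*0.000000 + p_d*0.000000] = 0.000000
  V(2,+0) = exp(-r*dt) * [p_u*6.507680 + p_m*0.000000 + p_d*0.000000] = 0.865059
  V(2,+1) = exp(-r*dt) * [p_u*17.995398 + p_m*6.507680 + p_d*0.000000] = 6.695992
  V(2,+2) = exp(-r*dt) * [p_u*36.746987 + p_m*17.995398 + p_d*6.507680] = 18.072959
  V(1,-1) = exp(-r*dt) * [p_u*0.865059 + p_m*0.000000 + p_d*0.000000] = 0.114991
  V(1,+0) = exp(-r*dt) * [p_u*6.695992 + p_m*0.865059 + p_d*0.000000] = 1.462201
  V(1,+1) = exp(-r*dt) * [p_u*18.072959 + p_m*6.695992 + p_d*0.865059] = 7.001908
  V(0,+0) = exp(-r*dt) * [p_u*7.001908 + p_m*1.462201 + p_d*0.114991] = 1.920529

Answer: Price = V(0,0) = 1.9205


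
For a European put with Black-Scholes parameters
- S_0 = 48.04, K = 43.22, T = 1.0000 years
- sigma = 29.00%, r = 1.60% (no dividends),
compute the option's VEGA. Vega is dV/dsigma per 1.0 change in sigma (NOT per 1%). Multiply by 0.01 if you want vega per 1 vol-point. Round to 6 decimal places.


d1 = 0.5647608487; d2 = 0.2747608487
phi(d1) = 0.3401338912; exp(-qT) = 1.0000000000; exp(-rT) = 0.9841273201
Vega = S * exp(-qT) * phi(d1) * sqrt(T) = 48.0400 * 1.0000000000 * 0.3401338912 * 1.0000000000 = 16.340032

Answer: Vega = 16.340032


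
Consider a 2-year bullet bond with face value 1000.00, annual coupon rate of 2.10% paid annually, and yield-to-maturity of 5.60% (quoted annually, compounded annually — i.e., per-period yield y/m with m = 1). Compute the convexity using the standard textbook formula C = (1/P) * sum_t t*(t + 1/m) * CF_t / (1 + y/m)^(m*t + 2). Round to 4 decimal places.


Coupon per period c = face * coupon_rate / m = 21.000000
Periods per year m = 1; per-period yield y/m = 0.056000
Number of cashflows N = 2
Cashflows (t years, CF_t, discount factor 1/(1+y/m)^(m*t), PV):
  t = 1.0000: CF_t = 21.000000, DF = 0.946970, PV = 19.886364
  t = 2.0000: CF_t = 1021.000000, DF = 0.896752, PV = 915.583391
Price P = sum_t PV_t = 935.469754
Convexity numerator sum_t t*(t + 1/m) * CF_t / (1+y/m)^(m*t + 2):
  t = 1.0000: term = 35.666257
  t = 2.0000: term = 4926.305262
Convexity = (1/P) * sum = 4961.971519 / 935.469754 = 5.304256

Answer: Convexity = 5.3043


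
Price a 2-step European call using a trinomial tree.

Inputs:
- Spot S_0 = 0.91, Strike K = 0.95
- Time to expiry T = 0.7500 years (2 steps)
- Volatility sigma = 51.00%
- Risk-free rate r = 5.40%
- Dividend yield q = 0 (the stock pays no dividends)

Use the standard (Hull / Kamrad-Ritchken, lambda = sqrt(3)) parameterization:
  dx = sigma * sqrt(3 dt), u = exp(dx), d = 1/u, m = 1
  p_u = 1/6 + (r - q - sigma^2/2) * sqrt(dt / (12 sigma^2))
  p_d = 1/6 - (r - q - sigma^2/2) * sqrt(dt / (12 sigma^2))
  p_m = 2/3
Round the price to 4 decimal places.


dt = T/N = 0.375000; dx = sigma*sqrt(3*dt) = 0.540937
u = exp(dx) = 1.717615; d = 1/u = 0.582203
p_u = 0.140306, p_m = 0.666667, p_d = 0.193027
Discount per step: exp(-r*dt) = 0.979954
Stock lattice S(k, j) with j the centered position index:
  k=0: S(0,+0) = 0.9100
  k=1: S(1,-1) = 0.5298; S(1,+0) = 0.9100; S(1,+1) = 1.5630
  k=2: S(2,-2) = 0.3085; S(2,-1) = 0.5298; S(2,+0) = 0.9100; S(2,+1) = 1.5630; S(2,+2) = 2.6847
Terminal payoffs V(N, j) = max(S_T - K, 0):
  V(2,-2) = 0.000000; V(2,-1) = 0.000000; V(2,+0) = 0.000000; V(2,+1) = 0.613030; V(2,+2) = 1.734683
Backward induction: V(k, j) = exp(-r*dt) * [p_u * V(k+1, j+1) + p_m * V(k+1, j) + p_d * V(k+1, j-1)]
  V(1,-1) = exp(-r*dt) * [p_u*0.000000 + p_m*0.000000 + p_d*0.000000] = 0.000000
  V(1,+0) = exp(-r*dt) * [p_u*0.613030 + p_m*0.000000 + p_d*0.000000] = 0.084288
  V(1,+1) = exp(-r*dt) * [p_u*1.734683 + p_m*0.613030 + p_d*0.000000] = 0.639001
  V(0,+0) = exp(-r*dt) * [p_u*0.639001 + p_m*0.084288 + p_d*0.000000] = 0.142924

Answer: Price = V(0,0) = 0.1429


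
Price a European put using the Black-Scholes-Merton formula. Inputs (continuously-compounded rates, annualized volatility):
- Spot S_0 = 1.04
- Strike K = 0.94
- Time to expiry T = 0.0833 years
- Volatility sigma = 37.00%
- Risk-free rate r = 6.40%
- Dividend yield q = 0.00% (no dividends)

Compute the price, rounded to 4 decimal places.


Answer: Price = 0.0088

Derivation:
d1 = (ln(S/K) + (r - q + 0.5*sigma^2) * T) / (sigma * sqrt(T)) = 1.05001259
d2 = d1 - sigma * sqrt(T) = 0.94322415
exp(-rT) = 0.99468299; exp(-qT) = 1.00000000
P = K * exp(-rT) * N(-d2) - S_0 * exp(-qT) * N(-d1)
N(-d1) = 0.14685616; N(-d2) = 0.17278313
P = 0.9400 * 0.99468299 * 0.17278313 - 1.0400 * 1.00000000 * 0.14685616 = 0.0088


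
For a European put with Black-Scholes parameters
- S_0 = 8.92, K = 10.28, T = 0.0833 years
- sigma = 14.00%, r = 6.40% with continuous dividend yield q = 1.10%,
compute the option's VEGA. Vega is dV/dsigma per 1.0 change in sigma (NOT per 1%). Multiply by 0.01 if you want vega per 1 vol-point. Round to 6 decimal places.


d1 = -3.3824580909; d2 = -3.4228645261
phi(d1) = 0.0013077464; exp(-qT) = 0.9990841197; exp(-rT) = 0.9946829856
Vega = S * exp(-qT) * phi(d1) * sqrt(T) = 8.9200 * 0.9990841197 * 0.0013077464 * 0.2886173938 = 0.003364

Answer: Vega = 0.003364


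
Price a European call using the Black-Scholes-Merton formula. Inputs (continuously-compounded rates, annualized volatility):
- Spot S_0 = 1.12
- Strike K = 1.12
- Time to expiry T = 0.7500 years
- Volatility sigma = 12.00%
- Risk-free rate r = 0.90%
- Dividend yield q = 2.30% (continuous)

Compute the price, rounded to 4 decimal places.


d1 = (ln(S/K) + (r - q + 0.5*sigma^2) * T) / (sigma * sqrt(T)) = -0.04907477
d2 = d1 - sigma * sqrt(T) = -0.15299782
exp(-rT) = 0.99327273; exp(-qT) = 0.98289793
C = S_0 * exp(-qT) * N(d1) - K * exp(-rT) * N(d2)
N(d1) = 0.48042985; N(d2) = 0.43920000
C = 1.1200 * 0.98289793 * 0.48042985 - 1.1200 * 0.99327273 * 0.43920000 = 0.0403

Answer: Price = 0.0403


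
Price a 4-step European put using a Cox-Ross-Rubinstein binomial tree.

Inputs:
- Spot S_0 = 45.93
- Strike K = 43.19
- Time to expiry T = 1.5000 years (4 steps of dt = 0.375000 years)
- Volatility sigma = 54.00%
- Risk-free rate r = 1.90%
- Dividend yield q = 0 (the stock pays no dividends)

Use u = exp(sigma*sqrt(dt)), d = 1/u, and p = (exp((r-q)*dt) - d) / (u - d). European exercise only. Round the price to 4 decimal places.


Answer: Price = V(0,0) = 9.2598

Derivation:
dt = T/N = 0.375000
u = exp(sigma*sqrt(dt)) = 1.391916; d = 1/u = 0.718434
p = (exp((r-q)*dt) - d) / (u - d) = 0.428692
Discount per step: exp(-r*dt) = 0.992900
Stock lattice S(k, i) with i counting down-moves:
  k=0: S(0,0) = 45.9300
  k=1: S(1,0) = 63.9307; S(1,1) = 32.9977
  k=2: S(2,0) = 88.9861; S(2,1) = 45.9300; S(2,2) = 23.7067
  k=3: S(3,0) = 123.8612; S(3,1) = 63.9307; S(3,2) = 32.9977; S(3,3) = 17.0317
  k=4: S(4,0) = 172.4044; S(4,1) = 88.9861; S(4,2) = 45.9300; S(4,3) = 23.7067; S(4,4) = 12.2361
Terminal payoffs V(N, i) = max(K - S_T, 0):
  V(4,0) = 0.000000; V(4,1) = 0.000000; V(4,2) = 0.000000; V(4,3) = 19.483334; V(4,4) = 30.953858
Backward induction: V(k, i) = exp(-r*dt) * [p * V(k+1, i) + (1-p) * V(k+1, i+1)].
  V(3,0) = exp(-r*dt) * [p*0.000000 + (1-p)*0.000000] = 0.000000
  V(3,1) = exp(-r*dt) * [p*0.000000 + (1-p)*0.000000] = 0.000000
  V(3,2) = exp(-r*dt) * [p*0.000000 + (1-p)*19.483334] = 11.051958
  V(3,3) = exp(-r*dt) * [p*19.483334 + (1-p)*30.953858] = 25.851685
  V(2,0) = exp(-r*dt) * [p*0.000000 + (1-p)*0.000000] = 0.000000
  V(2,1) = exp(-r*dt) * [p*0.000000 + (1-p)*11.051958] = 6.269243
  V(2,2) = exp(-r*dt) * [p*11.051958 + (1-p)*25.851685] = 19.368665
  V(1,0) = exp(-r*dt) * [p*0.000000 + (1-p)*6.269243] = 3.556240
  V(1,1) = exp(-r*dt) * [p*6.269243 + (1-p)*19.368665] = 13.655405
  V(0,0) = exp(-r*dt) * [p*3.556240 + (1-p)*13.655405] = 9.259762


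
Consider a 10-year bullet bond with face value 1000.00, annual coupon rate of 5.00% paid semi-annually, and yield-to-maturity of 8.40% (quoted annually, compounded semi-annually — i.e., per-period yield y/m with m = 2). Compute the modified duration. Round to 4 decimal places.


Answer: Modified duration = 7.3480

Derivation:
Coupon per period c = face * coupon_rate / m = 25.000000
Periods per year m = 2; per-period yield y/m = 0.042000
Number of cashflows N = 20
Cashflows (t years, CF_t, discount factor 1/(1+y/m)^(m*t), PV):
  t = 0.5000: CF_t = 25.000000, DF = 0.959693, PV = 23.992322
  t = 1.0000: CF_t = 25.000000, DF = 0.921010, PV = 23.025261
  t = 1.5000: CF_t = 25.000000, DF = 0.883887, PV = 22.097180
  t = 2.0000: CF_t = 25.000000, DF = 0.848260, PV = 21.206507
  t = 2.5000: CF_t = 25.000000, DF = 0.814069, PV = 20.351734
  t = 3.0000: CF_t = 25.000000, DF = 0.781257, PV = 19.531414
  t = 3.5000: CF_t = 25.000000, DF = 0.749766, PV = 18.744160
  t = 4.0000: CF_t = 25.000000, DF = 0.719545, PV = 17.988637
  t = 4.5000: CF_t = 25.000000, DF = 0.690543, PV = 17.263567
  t = 5.0000: CF_t = 25.000000, DF = 0.662709, PV = 16.567723
  t = 5.5000: CF_t = 25.000000, DF = 0.635997, PV = 15.899926
  t = 6.0000: CF_t = 25.000000, DF = 0.610362, PV = 15.259046
  t = 6.5000: CF_t = 25.000000, DF = 0.585760, PV = 14.643998
  t = 7.0000: CF_t = 25.000000, DF = 0.562150, PV = 14.053741
  t = 7.5000: CF_t = 25.000000, DF = 0.539491, PV = 13.487275
  t = 8.0000: CF_t = 25.000000, DF = 0.517746, PV = 12.943642
  t = 8.5000: CF_t = 25.000000, DF = 0.496877, PV = 12.421922
  t = 9.0000: CF_t = 25.000000, DF = 0.476849, PV = 11.921230
  t = 9.5000: CF_t = 25.000000, DF = 0.457629, PV = 11.440720
  t = 10.0000: CF_t = 1025.000000, DF = 0.439183, PV = 450.162678
Price P = sum_t PV_t = 773.002684
First compute Macaulay numerator sum_t t * PV_t:
  t * PV_t at t = 0.5000: 11.996161
  t * PV_t at t = 1.0000: 23.025261
  t * PV_t at t = 1.5000: 33.145770
  t * PV_t at t = 2.0000: 42.413013
  t * PV_t at t = 2.5000: 50.879335
  t * PV_t at t = 3.0000: 58.594243
  t * PV_t at t = 3.5000: 65.604559
  t * PV_t at t = 4.0000: 71.954548
  t * PV_t at t = 4.5000: 77.686052
  t * PV_t at t = 5.0000: 82.838614
  t * PV_t at t = 5.5000: 87.449592
  t * PV_t at t = 6.0000: 91.554276
  t * PV_t at t = 6.5000: 95.185987
  t * PV_t at t = 7.0000: 98.376186
  t * PV_t at t = 7.5000: 101.154565
  t * PV_t at t = 8.0000: 103.549139
  t * PV_t at t = 8.5000: 105.586334
  t * PV_t at t = 9.0000: 107.291070
  t * PV_t at t = 9.5000: 108.686838
  t * PV_t at t = 10.0000: 4501.626784
Macaulay duration D = 5918.598328 / 773.002684 = 7.656634
Modified duration = D / (1 + y/m) = 7.656634 / (1 + 0.042000) = 7.348017
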